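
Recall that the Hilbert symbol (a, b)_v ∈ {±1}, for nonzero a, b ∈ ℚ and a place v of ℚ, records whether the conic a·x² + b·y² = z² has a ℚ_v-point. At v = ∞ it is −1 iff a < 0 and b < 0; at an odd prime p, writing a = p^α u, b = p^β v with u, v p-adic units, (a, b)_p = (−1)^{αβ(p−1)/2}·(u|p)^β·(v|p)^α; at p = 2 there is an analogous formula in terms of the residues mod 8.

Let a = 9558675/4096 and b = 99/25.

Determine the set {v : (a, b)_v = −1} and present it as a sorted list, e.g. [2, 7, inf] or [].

(a, b) ≡ (3, 11) mod (ℚ^×)²; places V = {2, 3, 5, 7, 11, 17, ∞}.
(a,b)_∞: sgn(3)=+, sgn(11)=+, so +1.
(a,b)_11: α=0, u≡4; β=1, v≡3 (mod 11); (4|11)=+1, (3|11)=+1; sign (−1)^0·+1^1·+1^0 = +1.
(a,b)_3: α=3, u≡1; β=2, v≡2 (mod 3); (1|3)=+1, (2|3)=-1; sign (−1)^0·+1^2·-1^3 = -1.
(a,b)_5: α=2, u≡2; β=-2, v≡4 (mod 5); (2|5)=-1, (4|5)=+1; sign (−1)^0·-1^-2·+1^2 = +1.
(a,b)_7: α=2, u≡6; β=0, v≡2 (mod 7); (6|7)=-1, (2|7)=+1; sign (−1)^0·-1^0·+1^2 = +1.
(a,b)_2: α=-12, β=0; u≡3, v≡3 (mod 8); ε(u)ε(v)=1·1, αω(v)=-12·1, βω(u)=0·1; sum ≡ 1  ⇒  -1.
(a,b)_17: α=2, u≡7; β=0, v≡6 (mod 17); (7|17)=-1, (6|17)=-1; sign (−1)^0·-1^0·-1^2 = +1.
Ram(3, 11) = {2, 3}; no ℚ_2-point on the conic.

[2, 3]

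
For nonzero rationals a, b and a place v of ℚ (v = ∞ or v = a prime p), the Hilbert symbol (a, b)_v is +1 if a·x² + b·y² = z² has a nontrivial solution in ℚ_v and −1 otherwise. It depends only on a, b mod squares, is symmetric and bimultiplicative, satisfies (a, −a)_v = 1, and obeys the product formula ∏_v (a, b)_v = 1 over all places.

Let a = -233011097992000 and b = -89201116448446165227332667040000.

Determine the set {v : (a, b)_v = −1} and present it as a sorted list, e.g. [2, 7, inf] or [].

[2, 17, 23, inf]

Mod squares: a ≡ -145631936245, b ≡ -657169. Check v ∈ {∞, 2, 5, 17, 23, 29, 31, 41, 43, 47}.
v=17: a=17^1·(≡3), b=17^3·(≡1) mod 17; (3|17)=-1, (1|17)=+1; (−1)^{1·3·8}·(-1)^3·(+1)^1 = -1.
v=23: a=23^1·(≡16), b=23^2·(≡11) mod 23; (16|23)=+1, (11|23)=-1; (−1)^{1·2·11}·(+1)^2·(-1)^1 = -1.
v=5: a=5^3·(≡4), b=5^4·(≡1) mod 5; (4|5)=+1, (1|5)=+1; (−1)^{3·4·2}·(+1)^4·(+1)^3 = +1.
v=2: v_2(a)=6, v_2(b)=8; units ≡ 3, 7 (mod 8); ε·ε+αω+βω = 1·1+6·0+8·1 ≡ 1  ⇒  (a,b)_2 = -1.
v=29: a=29^1·(≡26), b=29^3·(≡18) mod 29; (26|29)=-1, (18|29)=-1; (−1)^{1·3·14}·(-1)^3·(-1)^1 = +1.
v=47: a=47^1·(≡20), b=47^2·(≡32) mod 47; (20|47)=-1, (32|47)=+1; (−1)^{1·2·23}·(-1)^2·(+1)^1 = +1.
v=43: a=43^1·(≡2), b=43^3·(≡11) mod 43; (2|43)=-1, (11|43)=+1; (−1)^{1·3·21}·(-1)^3·(+1)^1 = +1.
v=31: a=31^1·(≡3), b=31^3·(≡16) mod 31; (3|31)=-1, (16|31)=+1; (−1)^{1·3·15}·(-1)^3·(+1)^1 = +1.
v=∞: -145631936245 < 0 and -657169 < 0  ⇒  (a,b)_∞ = -1.
v=41: a=41^1·(≡24), b=41^2·(≡37) mod 41; (24|41)=-1, (37|41)=+1; (−1)^{1·2·20}·(-1)^2·(+1)^1 = +1.
|Ram(-145631936245, -657169)| = 4, even; anisotropic at {2, 17, 23, ∞}.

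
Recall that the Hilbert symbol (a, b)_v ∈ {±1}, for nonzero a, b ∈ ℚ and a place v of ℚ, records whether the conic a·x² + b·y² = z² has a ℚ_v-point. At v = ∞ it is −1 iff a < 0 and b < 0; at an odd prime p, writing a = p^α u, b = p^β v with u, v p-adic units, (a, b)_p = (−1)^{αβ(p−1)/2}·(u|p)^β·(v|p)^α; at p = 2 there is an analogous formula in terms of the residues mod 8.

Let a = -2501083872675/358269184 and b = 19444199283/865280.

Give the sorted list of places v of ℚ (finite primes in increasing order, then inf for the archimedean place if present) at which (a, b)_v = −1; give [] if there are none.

Mod squares: a ≡ -1763, b ≡ 8815. Check v ∈ {∞, 2, 3, 5, 7, 13, 31, 41, 43}.
v=43: a=43^1·(≡7), b=43^1·(≡27) mod 43; (7|43)=-1, (27|43)=-1; (−1)^{1·1·21}·(-1)^1·(-1)^1 = -1.
v=31: a=31^2·(≡28), b=31^0·(≡23) mod 31; (28|31)=+1, (23|31)=-1; (−1)^{2·0·15}·(+1)^0·(-1)^2 = +1.
v=5: a=5^2·(≡2), b=5^-1·(≡3) mod 5; (2|5)=-1, (3|5)=-1; (−1)^{2·-1·2}·(-1)^-1·(-1)^2 = -1.
v=7: a=7^-2·(≡1), b=7^0·(≡4) mod 7; (1|7)=+1, (4|7)=+1; (−1)^{-2·0·3}·(+1)^0·(+1)^-2 = +1.
v=3: a=3^10·(≡1), b=3^8·(≡1) mod 3; (1|3)=+1, (1|3)=+1; (−1)^{10·8·1}·(+1)^8·(+1)^10 = +1.
v=∞: -1763 < 0 and 8815 > 0  ⇒  (a,b)_∞ = +1.
v=41: a=41^1·(≡39), b=41^3·(≡36) mod 41; (39|41)=+1, (36|41)=+1; (−1)^{1·3·20}·(+1)^3·(+1)^1 = +1.
v=2: v_2(a)=-8, v_2(b)=-10; units ≡ 5, 7 (mod 8); ε·ε+αω+βω = 0·1+-8·0+-10·1 ≡ 0  ⇒  (a,b)_2 = +1.
v=13: a=13^-4·(≡11), b=13^-2·(≡12) mod 13; (11|13)=-1, (12|13)=+1; (−1)^{-4·-2·6}·(-1)^-2·(+1)^-4 = +1.
(-1763, 8815 / ℚ) ramifies at {5, 43}: a division algebra.

[5, 43]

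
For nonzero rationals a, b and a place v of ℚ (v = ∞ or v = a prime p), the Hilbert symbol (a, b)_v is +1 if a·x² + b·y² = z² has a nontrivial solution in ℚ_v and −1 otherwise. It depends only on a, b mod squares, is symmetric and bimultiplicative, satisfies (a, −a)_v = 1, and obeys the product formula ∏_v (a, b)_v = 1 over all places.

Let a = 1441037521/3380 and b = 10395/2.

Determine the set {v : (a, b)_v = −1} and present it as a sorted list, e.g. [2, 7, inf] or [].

[2, 3, 5, 7]

(a, b) ≡ (5, 2310) mod (ℚ^×)²; places V = {2, 3, 5, 7, 11, 13, 17, 29, ∞}.
(a,b)_5: α=-1, u≡1; β=1, v≡2 (mod 5); (1|5)=+1, (2|5)=-1; sign (−1)^0·+1^1·-1^-1 = -1.
(a,b)_17: α=2, u≡5; β=0, v≡4 (mod 17); (5|17)=-1, (4|17)=+1; sign (−1)^0·-1^0·+1^2 = +1.
(a,b)_2: α=-2, β=-1; u≡5, v≡3 (mod 8); ε(u)ε(v)=0·1, αω(v)=-2·1, βω(u)=-1·1; sum ≡ 1  ⇒  -1.
(a,b)_∞: sgn(5)=+, sgn(2310)=+, so +1.
(a,b)_11: α=2, u≡3; β=1, v≡5 (mod 11); (3|11)=+1, (5|11)=+1; sign (−1)^0·+1^1·+1^2 = +1.
(a,b)_7: α=2, u≡3; β=1, v≡4 (mod 7); (3|7)=-1, (4|7)=+1; sign (−1)^0·-1^1·+1^2 = -1.
(a,b)_3: α=0, u≡2; β=3, v≡2 (mod 3); (2|3)=-1, (2|3)=-1; sign (−1)^0·-1^3·-1^0 = -1.
(a,b)_29: α=2, u≡1; β=0, v≡21 (mod 29); (1|29)=+1, (21|29)=-1; sign (−1)^0·+1^0·-1^2 = +1.
(a,b)_13: α=-2, u≡2; β=0, v≡4 (mod 13); (2|13)=-1, (4|13)=+1; sign (−1)^0·-1^0·+1^-2 = +1.
(5, 2310 / ℚ) ramifies at {2, 3, 5, 7}: a division algebra.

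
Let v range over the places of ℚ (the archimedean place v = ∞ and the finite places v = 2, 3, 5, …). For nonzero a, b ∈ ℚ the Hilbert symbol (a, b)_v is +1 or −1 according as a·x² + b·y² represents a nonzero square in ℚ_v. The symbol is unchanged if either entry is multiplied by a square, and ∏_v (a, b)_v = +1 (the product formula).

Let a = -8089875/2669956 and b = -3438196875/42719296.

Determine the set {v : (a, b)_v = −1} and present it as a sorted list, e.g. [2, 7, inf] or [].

[5, 17, 47, inf]

Mod squares: a ≡ -3995, b ≡ -235. Check v ∈ {∞, 2, 3, 5, 17, 19, 43, 47}.
v=43: a=43^-2·(≡23), b=43^-2·(≡17) mod 43; (23|43)=+1, (17|43)=+1; (−1)^{-2·-2·21}·(+1)^-2·(+1)^-2 = +1.
v=∞: -3995 < 0 and -235 < 0  ⇒  (a,b)_∞ = -1.
v=47: a=47^1·(≡17), b=47^1·(≡8) mod 47; (17|47)=+1, (8|47)=+1; (−1)^{1·1·23}·(+1)^1·(+1)^1 = -1.
v=17: a=17^1·(≡10), b=17^2·(≡5) mod 17; (10|17)=-1, (5|17)=-1; (−1)^{1·2·8}·(-1)^2·(-1)^1 = -1.
v=5: a=5^3·(≡1), b=5^5·(≡2) mod 5; (1|5)=+1, (2|5)=-1; (−1)^{3·5·2}·(+1)^5·(-1)^3 = -1.
v=19: a=19^-2·(≡8), b=19^-2·(≡13) mod 19; (8|19)=-1, (13|19)=-1; (−1)^{-2·-2·9}·(-1)^-2·(-1)^-2 = +1.
v=2: v_2(a)=-2, v_2(b)=-6; units ≡ 5, 5 (mod 8); ε·ε+αω+βω = 0·0+-2·1+-6·1 ≡ 0  ⇒  (a,b)_2 = +1.
v=3: a=3^4·(≡1), b=3^4·(≡2) mod 3; (1|3)=+1, (2|3)=-1; (−1)^{4·4·1}·(+1)^4·(-1)^4 = +1.
|Ram(-3995, -235)| = 4, even; anisotropic at {5, 17, 47, ∞}.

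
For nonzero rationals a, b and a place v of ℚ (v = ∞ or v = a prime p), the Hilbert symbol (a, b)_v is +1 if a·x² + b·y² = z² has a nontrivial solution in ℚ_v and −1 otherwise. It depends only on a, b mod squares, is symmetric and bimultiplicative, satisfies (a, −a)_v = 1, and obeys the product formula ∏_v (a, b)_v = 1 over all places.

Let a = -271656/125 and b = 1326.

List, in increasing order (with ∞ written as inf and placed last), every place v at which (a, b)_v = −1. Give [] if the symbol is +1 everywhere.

Mod squares: a ≡ -770, b ≡ 1326. Check v ∈ {∞, 2, 3, 5, 7, 11, 13, 17}.
v=2: v_2(a)=3, v_2(b)=1; units ≡ 7, 7 (mod 8); ε·ε+αω+βω = 1·1+3·0+1·0 ≡ 1  ⇒  (a,b)_2 = -1.
v=13: a=13^0·(≡12), b=13^1·(≡11) mod 13; (12|13)=+1, (11|13)=-1; (−1)^{0·1·6}·(+1)^1·(-1)^0 = +1.
v=5: a=5^-3·(≡4), b=5^0·(≡1) mod 5; (4|5)=+1, (1|5)=+1; (−1)^{-3·0·2}·(+1)^0·(+1)^-3 = +1.
v=7: a=7^3·(≡1), b=7^0·(≡3) mod 7; (1|7)=+1, (3|7)=-1; (−1)^{3·0·3}·(+1)^0·(-1)^3 = -1.
v=∞: -770 < 0 and 1326 > 0  ⇒  (a,b)_∞ = +1.
v=3: a=3^2·(≡1), b=3^1·(≡1) mod 3; (1|3)=+1, (1|3)=+1; (−1)^{2·1·1}·(+1)^1·(+1)^2 = +1.
v=11: a=11^1·(≡8), b=11^0·(≡6) mod 11; (8|11)=-1, (6|11)=-1; (−1)^{1·0·5}·(-1)^0·(-1)^1 = -1.
v=17: a=17^0·(≡12), b=17^1·(≡10) mod 17; (12|17)=-1, (10|17)=-1; (−1)^{0·1·8}·(-1)^1·(-1)^0 = -1.
|Ram(-770, 1326)| = 4, even; anisotropic at {2, 7, 11, 17}.

[2, 7, 11, 17]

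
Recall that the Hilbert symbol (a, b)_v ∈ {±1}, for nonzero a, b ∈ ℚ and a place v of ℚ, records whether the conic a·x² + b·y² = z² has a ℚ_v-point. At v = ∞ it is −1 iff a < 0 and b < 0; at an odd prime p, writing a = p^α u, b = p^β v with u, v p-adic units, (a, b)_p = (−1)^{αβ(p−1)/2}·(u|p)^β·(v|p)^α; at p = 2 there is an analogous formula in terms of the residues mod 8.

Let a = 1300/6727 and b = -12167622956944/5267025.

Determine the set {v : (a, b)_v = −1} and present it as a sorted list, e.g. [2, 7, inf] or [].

(a, b) ≡ (91, -1) mod (ℚ^×)²; places V = {2, 3, 5, 7, 13, 17, 31, 37, ∞}.
(a,b)_∞: sgn(91)=+, sgn(-1)=−, so +1.
(a,b)_3: α=0, u≡1; β=-6, v≡2 (mod 3); (1|3)=+1, (2|3)=-1; sign (−1)^0·+1^-6·-1^0 = +1.
(a,b)_31: α=-2, u≡13; β=0, v≡30 (mod 31); (13|31)=-1, (30|31)=-1; sign (−1)^0·-1^0·-1^-2 = +1.
(a,b)_17: α=0, u≡12; β=-2, v≡16 (mod 17); (12|17)=-1, (16|17)=+1; sign (−1)^0·-1^-2·+1^0 = +1.
(a,b)_37: α=0, u≡31; β=4, v≡12 (mod 37); (31|37)=-1, (12|37)=+1; sign (−1)^0·-1^4·+1^0 = +1.
(a,b)_5: α=2, u≡1; β=-2, v≡1 (mod 5); (1|5)=+1, (1|5)=+1; sign (−1)^0·+1^-2·+1^2 = +1.
(a,b)_13: α=1, u≡8; β=2, v≡1 (mod 13); (8|13)=-1, (1|13)=+1; sign (−1)^0·-1^2·+1^1 = +1.
(a,b)_2: α=2, β=4; u≡3, v≡7 (mod 8); ε(u)ε(v)=1·1, αω(v)=2·0, βω(u)=4·1; sum ≡ 1  ⇒  -1.
(a,b)_7: α=-1, u≡6; β=4, v≡3 (mod 7); (6|7)=-1, (3|7)=-1; sign (−1)^0·-1^4·-1^-1 = -1.
(91, -1 / ℚ) ramifies at {2, 7}: a division algebra.

[2, 7]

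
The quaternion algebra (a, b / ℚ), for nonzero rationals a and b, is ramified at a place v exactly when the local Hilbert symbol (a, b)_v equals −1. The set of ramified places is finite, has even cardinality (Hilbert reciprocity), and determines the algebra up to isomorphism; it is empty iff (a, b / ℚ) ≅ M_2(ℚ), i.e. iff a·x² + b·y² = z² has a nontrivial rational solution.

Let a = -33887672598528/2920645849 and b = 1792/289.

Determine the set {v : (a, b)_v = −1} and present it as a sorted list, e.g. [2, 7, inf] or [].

Mod squares: a ≡ -203, b ≡ 7. Check v ∈ {∞, 2, 3, 7, 11, 17, 19, 29}.
v=3: a=3^2·(≡1), b=3^0·(≡1) mod 3; (1|3)=+1, (1|3)=+1; (−1)^{2·0·1}·(+1)^0·(+1)^2 = +1.
v=2: v_2(a)=20, v_2(b)=8; units ≡ 5, 7 (mod 8); ε·ε+αω+βω = 0·1+20·0+8·1 ≡ 0  ⇒  (a,b)_2 = +1.
v=∞: -203 < 0 and 7 > 0  ⇒  (a,b)_∞ = +1.
v=11: a=11^-2·(≡2), b=11^0·(≡7) mod 11; (2|11)=-1, (7|11)=-1; (−1)^{-2·0·5}·(-1)^0·(-1)^-2 = +1.
v=29: a=29^1·(≡6), b=29^0·(≡6) mod 29; (6|29)=+1, (6|29)=+1; (−1)^{1·0·14}·(+1)^0·(+1)^1 = +1.
v=17: a=17^-6·(≡2), b=17^-2·(≡7) mod 17; (2|17)=+1, (7|17)=-1; (−1)^{-6·-2·8}·(+1)^-2·(-1)^-6 = +1.
v=7: a=7^3·(≡5), b=7^1·(≡2) mod 7; (5|7)=-1, (2|7)=+1; (−1)^{3·1·3}·(-1)^1·(+1)^3 = +1.
v=19: a=19^2·(≡7), b=19^0·(≡11) mod 19; (7|19)=+1, (11|19)=+1; (−1)^{2·0·9}·(+1)^0·(+1)^2 = +1.
Ram(a, b) = ∅: the form -203·x² + 7·y² − z² is isotropic over every ℚ_v, so by Hasse–Minkowski it is isotropic over ℚ.

[]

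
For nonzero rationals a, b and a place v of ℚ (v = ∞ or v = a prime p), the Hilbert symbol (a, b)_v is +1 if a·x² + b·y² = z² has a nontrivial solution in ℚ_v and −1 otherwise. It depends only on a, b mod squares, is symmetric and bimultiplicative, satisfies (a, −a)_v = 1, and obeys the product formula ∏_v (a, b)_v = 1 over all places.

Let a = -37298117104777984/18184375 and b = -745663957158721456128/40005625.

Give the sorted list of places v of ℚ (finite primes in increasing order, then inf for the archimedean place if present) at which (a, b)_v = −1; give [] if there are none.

Mod squares: a ≡ -5005, b ≡ -9282. Check v ∈ {∞, 2, 3, 5, 7, 11, 13, 17, 23, 31}.
v=7: a=7^9·(≡5), b=7^11·(≡2) mod 7; (5|7)=-1, (2|7)=+1; (−1)^{9·11·3}·(-1)^11·(+1)^9 = +1.
v=2: v_2(a)=8, v_2(b)=11; units ≡ 3, 7 (mod 8); ε·ε+αω+βω = 1·1+8·0+11·1 ≡ 0  ⇒  (a,b)_2 = +1.
v=3: a=3^0·(≡2), b=3^1·(≡2) mod 3; (2|3)=-1, (2|3)=-1; (−1)^{0·1·1}·(-1)^1·(-1)^0 = -1.
v=13: a=13^1·(≡8), b=13^1·(≡1) mod 13; (8|13)=-1, (1|13)=+1; (−1)^{1·1·6}·(-1)^1·(+1)^1 = -1.
v=11: a=11^-1·(≡7), b=11^-2·(≡10) mod 11; (7|11)=-1, (10|11)=-1; (−1)^{-1·-2·5}·(-1)^-2·(-1)^-1 = -1.
v=31: a=31^2·(≡17), b=31^2·(≡5) mod 31; (17|31)=-1, (5|31)=+1; (−1)^{2·2·15}·(-1)^2·(+1)^2 = +1.
v=17: a=17^2·(≡10), b=17^3·(≡9) mod 17; (10|17)=-1, (9|17)=+1; (−1)^{2·3·8}·(-1)^3·(+1)^2 = -1.
v=5: a=5^-5·(≡4), b=5^-4·(≡3) mod 5; (4|5)=+1, (3|5)=-1; (−1)^{-5·-4·2}·(+1)^-4·(-1)^-5 = -1.
v=∞: -5005 < 0 and -9282 < 0  ⇒  (a,b)_∞ = -1.
v=23: a=23^-2·(≡4), b=23^-2·(≡7) mod 23; (4|23)=+1, (7|23)=-1; (−1)^{-2·-2·11}·(+1)^-2·(-1)^-2 = +1.
|Ram(-5005, -9282)| = 6, even; anisotropic at {3, 5, 11, 13, 17, ∞}.

[3, 5, 11, 13, 17, inf]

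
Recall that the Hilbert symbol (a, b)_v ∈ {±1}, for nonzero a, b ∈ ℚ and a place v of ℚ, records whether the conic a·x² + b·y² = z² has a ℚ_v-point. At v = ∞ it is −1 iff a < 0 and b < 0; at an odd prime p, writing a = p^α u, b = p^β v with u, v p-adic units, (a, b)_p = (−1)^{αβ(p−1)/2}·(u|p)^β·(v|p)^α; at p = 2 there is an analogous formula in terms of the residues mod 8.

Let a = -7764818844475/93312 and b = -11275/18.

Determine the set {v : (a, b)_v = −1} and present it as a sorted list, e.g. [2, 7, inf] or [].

(a, b) ≡ (-3542, -902) mod (ℚ^×)²; places V = {2, 3, 5, 7, 11, 17, 19, 23, 41, ∞}.
(a,b)_23: α=1, u≡14; β=0, v≡1 (mod 23); (14|23)=-1, (1|23)=+1; sign (−1)^0·-1^0·+1^1 = +1.
(a,b)_2: α=-7, β=-1; u≡5, v≡5 (mod 8); ε(u)ε(v)=0·0, αω(v)=-7·1, βω(u)=-1·1; sum ≡ 0  ⇒  +1.
(a,b)_17: α=2, u≡12; β=0, v≡13 (mod 17); (12|17)=-1, (13|17)=+1; sign (−1)^0·-1^0·+1^2 = +1.
(a,b)_5: α=2, u≡3; β=2, v≡3 (mod 5); (3|5)=-1, (3|5)=-1; sign (−1)^0·-1^2·-1^2 = +1.
(a,b)_7: α=1, u≡5; β=0, v≡4 (mod 7); (5|7)=-1, (4|7)=+1; sign (−1)^0·-1^0·+1^1 = +1.
(a,b)_∞: sgn(-3542)=−, sgn(-902)=−, so -1.
(a,b)_19: α=2, u≡16; β=0, v≡8 (mod 19); (16|19)=+1, (8|19)=-1; sign (−1)^0·+1^0·-1^2 = +1.
(a,b)_11: α=1, u≡10; β=1, v≡6 (mod 11); (10|11)=-1, (6|11)=-1; sign (−1)^1·-1^1·-1^1 = -1.
(a,b)_3: α=-6, u≡1; β=-2, v≡1 (mod 3); (1|3)=+1, (1|3)=+1; sign (−1)^0·+1^-2·+1^-6 = +1.
(a,b)_41: α=2, u≡20; β=1, v≡28 (mod 41); (20|41)=+1, (28|41)=-1; sign (−1)^0·+1^1·-1^2 = +1.
Ram(-3542, -902) = {11, ∞}; no ℚ_11-point on the conic.

[11, inf]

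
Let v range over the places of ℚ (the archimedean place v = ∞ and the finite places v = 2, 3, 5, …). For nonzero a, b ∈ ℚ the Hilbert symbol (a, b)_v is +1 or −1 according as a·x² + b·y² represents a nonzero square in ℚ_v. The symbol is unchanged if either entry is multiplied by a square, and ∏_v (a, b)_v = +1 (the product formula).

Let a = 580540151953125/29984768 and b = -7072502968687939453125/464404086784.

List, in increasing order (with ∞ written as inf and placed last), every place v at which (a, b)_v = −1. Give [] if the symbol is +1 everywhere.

Mod squares: a ≡ 138, b ≡ -76245. Check v ∈ {∞, 2, 3, 5, 7, 11, 13, 17, 23}.
v=2: v_2(a)=-11, v_2(b)=-18; units ≡ 5, 3 (mod 8); ε·ε+αω+βω = 0·1+-11·1+-18·1 ≡ 1  ⇒  (a,b)_2 = -1.
v=11: a=11^-4·(≡6), b=11^-6·(≡6) mod 11; (6|11)=-1, (6|11)=-1; (−1)^{-4·-6·5}·(-1)^-6·(-1)^-4 = +1.
v=23: a=23^1·(≡18), b=23^1·(≡7) mod 23; (18|23)=+1, (7|23)=-1; (−1)^{1·1·11}·(+1)^1·(-1)^1 = +1.
v=5: a=5^8·(≡3), b=5^11·(≡4) mod 5; (3|5)=-1, (4|5)=+1; (−1)^{8·11·2}·(-1)^11·(+1)^8 = -1.
v=17: a=17^2·(≡9), b=17^3·(≡5) mod 17; (9|17)=+1, (5|17)=-1; (−1)^{2·3·8}·(+1)^3·(-1)^2 = +1.
v=∞: 138 > 0 and -76245 < 0  ⇒  (a,b)_∞ = +1.
v=3: a=3^3·(≡1), b=3^5·(≡1) mod 3; (1|3)=+1, (1|3)=+1; (−1)^{3·5·1}·(+1)^5·(+1)^3 = -1.
v=7: a=7^2·(≡6), b=7^4·(≡5) mod 7; (6|7)=-1, (5|7)=-1; (−1)^{2·4·3}·(-1)^4·(-1)^2 = +1.
v=13: a=13^2·(≡5), b=13^3·(≡6) mod 13; (5|13)=-1, (6|13)=-1; (−1)^{2·3·6}·(-1)^3·(-1)^2 = -1.
(138, -76245 / ℚ) ramifies at {2, 3, 5, 13}: a division algebra.

[2, 3, 5, 13]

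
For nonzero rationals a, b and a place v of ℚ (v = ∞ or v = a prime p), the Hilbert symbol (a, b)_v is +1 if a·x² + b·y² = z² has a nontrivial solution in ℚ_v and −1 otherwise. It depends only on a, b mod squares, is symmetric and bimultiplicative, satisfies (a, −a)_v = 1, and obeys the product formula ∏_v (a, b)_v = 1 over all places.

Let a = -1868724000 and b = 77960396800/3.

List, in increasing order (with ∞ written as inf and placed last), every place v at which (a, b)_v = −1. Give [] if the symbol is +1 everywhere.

(a, b) ≡ (-4290, 39) mod (ℚ^×)²; places V = {2, 3, 5, 11, 13, ∞}.
(a,b)_13: α=1, u≡7; β=1, v≡9 (mod 13); (7|13)=-1, (9|13)=+1; sign (−1)^0·-1^1·+1^1 = -1.
(a,b)_3: α=3, u≡1; β=-1, v≡1 (mod 3); (1|3)=+1, (1|3)=+1; sign (−1)^1·+1^-1·+1^3 = -1.
(a,b)_11: α=3, u≡7; β=4, v≡10 (mod 11); (7|11)=-1, (10|11)=-1; sign (−1)^0·-1^4·-1^3 = -1.
(a,b)_∞: sgn(-4290)=−, sgn(39)=+, so +1.
(a,b)_5: α=3, u≡3; β=2, v≡4 (mod 5); (3|5)=-1, (4|5)=+1; sign (−1)^0·-1^2·+1^3 = +1.
(a,b)_2: α=5, β=14; u≡7, v≡7 (mod 8); ε(u)ε(v)=1·1, αω(v)=5·0, βω(u)=14·0; sum ≡ 1  ⇒  -1.
Ram(-4290, 39) = {2, 3, 11, 13}; no ℚ_2-point on the conic.

[2, 3, 11, 13]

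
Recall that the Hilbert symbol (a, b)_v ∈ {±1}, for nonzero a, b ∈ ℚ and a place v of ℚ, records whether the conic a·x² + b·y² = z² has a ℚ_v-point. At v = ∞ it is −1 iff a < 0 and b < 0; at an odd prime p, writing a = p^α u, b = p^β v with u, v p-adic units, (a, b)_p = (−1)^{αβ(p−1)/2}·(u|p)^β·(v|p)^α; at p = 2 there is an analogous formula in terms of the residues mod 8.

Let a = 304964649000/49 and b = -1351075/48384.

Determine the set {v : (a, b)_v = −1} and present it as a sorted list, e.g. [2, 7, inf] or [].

(a, b) ≡ (9690, -3927) mod (ℚ^×)²; places V = {2, 3, 5, 7, 11, 17, 19, ∞}.
(a,b)_3: α=3, u≡2; β=-3, v≡2 (mod 3); (2|3)=-1, (2|3)=-1; sign (−1)^1·-1^-3·-1^3 = -1.
(a,b)_11: α=2, u≡10; β=1, v≡2 (mod 11); (10|11)=-1, (2|11)=-1; sign (−1)^0·-1^1·-1^2 = -1.
(a,b)_7: α=-2, u≡4; β=-1, v≡3 (mod 7); (4|7)=+1, (3|7)=-1; sign (−1)^0·+1^-1·-1^-2 = +1.
(a,b)_2: α=3, β=-8; u≡5, v≡1 (mod 8); ε(u)ε(v)=0·0, αω(v)=3·0, βω(u)=-8·1; sum ≡ 0  ⇒  +1.
(a,b)_5: α=3, u≡3; β=2, v≡3 (mod 5); (3|5)=-1, (3|5)=-1; sign (−1)^0·-1^2·-1^3 = -1.
(a,b)_∞: sgn(9690)=+, sgn(-3927)=−, so +1.
(a,b)_17: α=3, u≡9; β=3, v≡7 (mod 17); (9|17)=+1, (7|17)=-1; sign (−1)^0·+1^3·-1^3 = -1.
(a,b)_19: α=1, u≡7; β=0, v≡11 (mod 19); (7|19)=+1, (11|19)=+1; sign (−1)^0·+1^0·+1^1 = +1.
(9690, -3927 / ℚ) ramifies at {3, 5, 11, 17}: a division algebra.

[3, 5, 11, 17]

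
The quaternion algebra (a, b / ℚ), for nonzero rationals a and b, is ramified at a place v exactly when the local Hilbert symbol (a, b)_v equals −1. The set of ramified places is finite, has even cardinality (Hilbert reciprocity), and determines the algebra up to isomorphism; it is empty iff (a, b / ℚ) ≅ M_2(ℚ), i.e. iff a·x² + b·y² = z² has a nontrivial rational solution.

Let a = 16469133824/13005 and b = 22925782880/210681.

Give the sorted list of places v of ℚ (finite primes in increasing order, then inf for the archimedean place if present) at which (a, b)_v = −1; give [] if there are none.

[2, 13]

(a, b) ≡ (130, 1430) mod (ℚ^×)²; places V = {2, 3, 5, 7, 11, 13, 17, ∞}.
(a,b)_3: α=-2, u≡1; β=-6, v≡2 (mod 3); (1|3)=+1, (2|3)=-1; sign (−1)^0·+1^-6·-1^-2 = +1.
(a,b)_5: α=-1, u≡4; β=1, v≡1 (mod 5); (4|5)=+1, (1|5)=+1; sign (−1)^0·+1^1·+1^-1 = +1.
(a,b)_13: α=3, u≡3; β=3, v≡6 (mod 13); (3|13)=+1, (6|13)=-1; sign (−1)^0·+1^3·-1^3 = -1.
(a,b)_11: α=4, u≡5; β=3, v≡1 (mod 11); (5|11)=+1, (1|11)=+1; sign (−1)^0·+1^3·+1^4 = +1.
(a,b)_∞: sgn(130)=+, sgn(1430)=+, so +1.
(a,b)_17: α=-2, u≡6; β=-2, v≡4 (mod 17); (6|17)=-1, (4|17)=+1; sign (−1)^0·-1^-2·+1^-2 = +1.
(a,b)_7: α=0, u≡4; β=2, v≡4 (mod 7); (4|7)=+1, (4|7)=+1; sign (−1)^0·+1^2·+1^0 = +1.
(a,b)_2: α=9, β=5; u≡1, v≡3 (mod 8); ε(u)ε(v)=0·1, αω(v)=9·1, βω(u)=5·0; sum ≡ 1  ⇒  -1.
|Ram(130, 1430)| = 2, even; anisotropic at {2, 13}.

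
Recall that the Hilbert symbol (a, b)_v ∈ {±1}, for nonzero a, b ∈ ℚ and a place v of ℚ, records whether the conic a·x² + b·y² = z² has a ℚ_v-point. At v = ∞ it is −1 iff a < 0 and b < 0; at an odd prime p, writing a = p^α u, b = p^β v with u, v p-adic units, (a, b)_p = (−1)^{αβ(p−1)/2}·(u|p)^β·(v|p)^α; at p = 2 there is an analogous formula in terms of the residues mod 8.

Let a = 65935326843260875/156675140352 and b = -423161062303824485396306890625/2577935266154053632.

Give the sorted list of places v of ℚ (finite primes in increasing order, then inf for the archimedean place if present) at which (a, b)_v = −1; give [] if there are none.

(a, b) ≡ (21945, -418) mod (ℚ^×)²; places V = {2, 3, 5, 7, 11, 13, 17, 19, 23, 31, ∞}.
(a,b)_5: α=3, u≡1; β=6, v≡2 (mod 5); (1|5)=+1, (2|5)=-1; sign (−1)^0·+1^6·-1^3 = -1.
(a,b)_23: α=-4, u≡13; β=-6, v≡10 (mod 23); (13|23)=+1, (10|23)=-1; sign (−1)^0·+1^-6·-1^-4 = +1.
(a,b)_11: α=3, u≡9; β=9, v≡2 (mod 11); (9|11)=+1, (2|11)=-1; sign (−1)^1·+1^9·-1^3 = +1.
(a,b)_17: α=2, u≡15; β=0, v≡12 (mod 17); (15|17)=+1, (12|17)=-1; sign (−1)^0·+1^0·-1^2 = +1.
(a,b)_19: α=3, u≡13; β=5, v≡1 (mod 19); (13|19)=-1, (1|19)=+1; sign (−1)^1·-1^5·+1^3 = +1.
(a,b)_∞: sgn(21945)=+, sgn(-418)=−, so +1.
(a,b)_31: α=0, u≡25; β=2, v≡10 (mod 31); (25|31)=+1, (10|31)=+1; sign (−1)^0·+1^2·+1^0 = +1.
(a,b)_2: α=-8, β=-15; u≡1, v≡7 (mod 8); ε(u)ε(v)=0·1, αω(v)=-8·0, βω(u)=-15·0; sum ≡ 0  ⇒  +1.
(a,b)_7: α=1, u≡3; β=0, v≡1 (mod 7); (3|7)=-1, (1|7)=+1; sign (−1)^0·-1^0·+1^1 = +1.
(a,b)_13: α=4, u≡4; β=6, v≡11 (mod 13); (4|13)=+1, (11|13)=-1; sign (−1)^0·+1^6·-1^4 = +1.
(a,b)_3: α=-7, u≡1; β=-12, v≡2 (mod 3); (1|3)=+1, (2|3)=-1; sign (−1)^0·+1^-12·-1^-7 = -1.
(21945, -418 / ℚ) ramifies at {3, 5}: a division algebra.

[3, 5]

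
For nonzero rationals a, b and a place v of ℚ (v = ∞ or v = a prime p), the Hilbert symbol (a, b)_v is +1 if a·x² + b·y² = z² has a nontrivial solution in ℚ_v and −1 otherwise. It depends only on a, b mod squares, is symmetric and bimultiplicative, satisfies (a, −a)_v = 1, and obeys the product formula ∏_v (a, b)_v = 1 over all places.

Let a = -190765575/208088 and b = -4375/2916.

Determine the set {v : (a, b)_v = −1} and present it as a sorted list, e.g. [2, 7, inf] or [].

[7, 13, 19, inf]

(a, b) ≡ (-5434, -7) mod (ℚ^×)²; places V = {2, 3, 5, 7, 11, 13, 19, 37, ∞}.
(a,b)_7: α=2, u≡6; β=1, v≡3 (mod 7); (6|7)=-1, (3|7)=-1; sign (−1)^0·-1^1·-1^2 = -1.
(a,b)_∞: sgn(-5434)=−, sgn(-7)=−, so -1.
(a,b)_11: α=3, u≡5; β=0, v≡3 (mod 11); (5|11)=+1, (3|11)=+1; sign (−1)^0·+1^0·+1^3 = +1.
(a,b)_2: α=-3, β=-2; u≡3, v≡1 (mod 8); ε(u)ε(v)=1·0, αω(v)=-3·0, βω(u)=-2·1; sum ≡ 0  ⇒  +1.
(a,b)_13: α=1, u≡6; β=0, v≡8 (mod 13); (6|13)=-1, (8|13)=-1; sign (−1)^0·-1^0·-1^1 = -1.
(a,b)_37: α=-2, u≡6; β=0, v≡33 (mod 37); (6|37)=-1, (33|37)=+1; sign (−1)^0·-1^0·+1^-2 = +1.
(a,b)_3: α=2, u≡2; β=-6, v≡2 (mod 3); (2|3)=-1, (2|3)=-1; sign (−1)^0·-1^-6·-1^2 = +1.
(a,b)_19: α=-1, u≡18; β=0, v≡10 (mod 19); (18|19)=-1, (10|19)=-1; sign (−1)^0·-1^0·-1^-1 = -1.
(a,b)_5: α=2, u≡4; β=4, v≡3 (mod 5); (4|5)=+1, (3|5)=-1; sign (−1)^0·+1^4·-1^2 = +1.
|Ram(-5434, -7)| = 4, even; anisotropic at {7, 13, 19, ∞}.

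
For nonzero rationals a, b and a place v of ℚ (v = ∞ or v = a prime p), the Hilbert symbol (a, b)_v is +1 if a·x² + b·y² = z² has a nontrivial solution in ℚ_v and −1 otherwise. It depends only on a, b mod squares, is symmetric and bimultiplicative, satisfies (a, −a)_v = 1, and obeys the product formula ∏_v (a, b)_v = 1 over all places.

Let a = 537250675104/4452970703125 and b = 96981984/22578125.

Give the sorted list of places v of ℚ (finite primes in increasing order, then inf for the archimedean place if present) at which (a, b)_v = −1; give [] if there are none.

[2, 7]

(a, b) ≡ (20930, 230) mod (ℚ^×)²; places V = {2, 3, 5, 7, 11, 13, 17, 23, ∞}.
(a,b)_∞: sgn(20930)=+, sgn(230)=+, so +1.
(a,b)_11: α=6, u≡6; β=4, v≡10 (mod 11); (6|11)=-1, (10|11)=-1; sign (−1)^0·-1^4·-1^6 = +1.
(a,b)_7: α=-3, u≡1; β=0, v≡5 (mod 7); (1|7)=+1, (5|7)=-1; sign (−1)^0·+1^0·-1^-3 = -1.
(a,b)_2: α=5, β=5; u≡1, v≡3 (mod 8); ε(u)ε(v)=0·1, αω(v)=5·1, βω(u)=5·0; sum ≡ 1  ⇒  -1.
(a,b)_23: α=-1, u≡8; β=1, v≡21 (mod 23); (8|23)=+1, (21|23)=-1; sign (−1)^1·+1^1·-1^-1 = +1.
(a,b)_3: α=6, u≡2; β=2, v≡2 (mod 3); (2|3)=-1, (2|3)=-1; sign (−1)^0·-1^2·-1^6 = +1.
(a,b)_5: α=-9, u≡4; β=-7, v≡1 (mod 5); (4|5)=+1, (1|5)=+1; sign (−1)^0·+1^-7·+1^-9 = +1.
(a,b)_13: α=1, u≡8; β=0, v≡9 (mod 13); (8|13)=-1, (9|13)=+1; sign (−1)^0·-1^0·+1^1 = +1.
(a,b)_17: α=-2, u≡12; β=-2, v≡1 (mod 17); (12|17)=-1, (1|17)=+1; sign (−1)^0·-1^-2·+1^-2 = +1.
(20930, 230 / ℚ) ramifies at {2, 7}: a division algebra.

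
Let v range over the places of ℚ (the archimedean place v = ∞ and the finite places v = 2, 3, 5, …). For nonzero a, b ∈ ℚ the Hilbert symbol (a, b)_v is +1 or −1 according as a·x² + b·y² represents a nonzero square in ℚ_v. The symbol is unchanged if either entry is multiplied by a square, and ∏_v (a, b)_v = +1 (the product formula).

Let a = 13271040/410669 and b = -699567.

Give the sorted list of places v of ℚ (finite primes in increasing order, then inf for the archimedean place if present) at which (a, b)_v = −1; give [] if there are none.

Mod squares: a ≡ 290, b ≡ -699567. Check v ∈ {∞, 2, 3, 5, 7, 11, 17, 29, 43}.
v=∞: 290 > 0 and -699567 < 0  ⇒  (a,b)_∞ = +1.
v=5: a=5^1·(≡2), b=5^0·(≡3) mod 5; (2|5)=-1, (3|5)=-1; (−1)^{1·0·2}·(-1)^0·(-1)^1 = -1.
v=11: a=11^0·(≡4), b=11^1·(≡5) mod 11; (4|11)=+1, (5|11)=+1; (−1)^{0·1·5}·(+1)^1·(+1)^0 = +1.
v=3: a=3^4·(≡2), b=3^1·(≡1) mod 3; (2|3)=-1, (1|3)=+1; (−1)^{4·1·1}·(-1)^1·(+1)^4 = -1.
v=17: a=17^-2·(≡16), b=17^1·(≡6) mod 17; (16|17)=+1, (6|17)=-1; (−1)^{-2·1·8}·(+1)^1·(-1)^-2 = +1.
v=29: a=29^-1·(≡26), b=29^1·(≡5) mod 29; (26|29)=-1, (5|29)=+1; (−1)^{-1·1·14}·(-1)^1·(+1)^-1 = -1.
v=43: a=43^0·(≡20), b=43^1·(≡28) mod 43; (20|43)=-1, (28|43)=-1; (−1)^{0·1·21}·(-1)^1·(-1)^0 = -1.
v=7: a=7^-2·(≡3), b=7^0·(≡6) mod 7; (3|7)=-1, (6|7)=-1; (−1)^{-2·0·3}·(-1)^0·(-1)^-2 = +1.
v=2: v_2(a)=15, v_2(b)=0; units ≡ 1, 1 (mod 8); ε·ε+αω+βω = 0·0+15·0+0·0 ≡ 0  ⇒  (a,b)_2 = +1.
|Ram(290, -699567)| = 4, even; anisotropic at {3, 5, 29, 43}.

[3, 5, 29, 43]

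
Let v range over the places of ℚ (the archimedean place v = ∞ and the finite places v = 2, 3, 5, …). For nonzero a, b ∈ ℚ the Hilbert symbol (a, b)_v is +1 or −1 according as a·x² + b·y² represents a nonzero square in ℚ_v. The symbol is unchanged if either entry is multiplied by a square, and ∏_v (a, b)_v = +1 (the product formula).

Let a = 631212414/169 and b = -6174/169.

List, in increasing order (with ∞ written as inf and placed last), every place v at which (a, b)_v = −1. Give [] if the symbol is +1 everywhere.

(a, b) ≡ (44574, -14) mod (ℚ^×)²; places V = {2, 3, 7, 13, 17, 19, 23, ∞}.
(a,b)_17: α=3, u≡8; β=0, v≡3 (mod 17); (8|17)=+1, (3|17)=-1; sign (−1)^0·+1^0·-1^3 = -1.
(a,b)_23: α=1, u≡12; β=0, v≡16 (mod 23); (12|23)=+1, (16|23)=+1; sign (−1)^0·+1^0·+1^1 = +1.
(a,b)_13: α=-2, u≡1; β=-2, v≡1 (mod 13); (1|13)=+1, (1|13)=+1; sign (−1)^0·+1^-2·+1^-2 = +1.
(a,b)_3: α=1, u≡2; β=2, v≡1 (mod 3); (2|3)=-1, (1|3)=+1; sign (−1)^0·-1^2·+1^1 = +1.
(a,b)_∞: sgn(44574)=+, sgn(-14)=−, so +1.
(a,b)_19: α=1, u≡11; β=0, v≡9 (mod 19); (11|19)=+1, (9|19)=+1; sign (−1)^0·+1^0·+1^1 = +1.
(a,b)_2: α=1, β=1; u≡7, v≡1 (mod 8); ε(u)ε(v)=1·0, αω(v)=1·0, βω(u)=1·0; sum ≡ 0  ⇒  +1.
(a,b)_7: α=2, u≡3; β=3, v≡3 (mod 7); (3|7)=-1, (3|7)=-1; sign (−1)^0·-1^3·-1^2 = -1.
|Ram(44574, -14)| = 2, even; anisotropic at {7, 17}.

[7, 17]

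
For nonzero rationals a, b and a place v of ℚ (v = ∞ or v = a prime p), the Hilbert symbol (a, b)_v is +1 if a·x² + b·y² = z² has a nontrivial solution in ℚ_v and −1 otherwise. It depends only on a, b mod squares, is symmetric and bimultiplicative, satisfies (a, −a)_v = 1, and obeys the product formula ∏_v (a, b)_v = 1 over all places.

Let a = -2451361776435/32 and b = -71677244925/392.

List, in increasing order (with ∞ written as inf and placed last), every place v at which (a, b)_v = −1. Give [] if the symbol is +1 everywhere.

(a, b) ≡ (-1385670, -14586) mod (ℚ^×)²; places V = {2, 3, 5, 7, 11, 13, 17, 19, ∞}.
(a,b)_13: α=1, u≡9; β=1, v≡9 (mod 13); (9|13)=+1, (9|13)=+1; sign (−1)^0·+1^1·+1^1 = +1.
(a,b)_11: α=3, u≡8; β=3, v≡9 (mod 11); (8|11)=-1, (9|11)=+1; sign (−1)^1·-1^3·+1^3 = +1.
(a,b)_3: α=5, u≡2; β=3, v≡1 (mod 3); (2|3)=-1, (1|3)=+1; sign (−1)^1·-1^3·+1^5 = +1.
(a,b)_∞: sgn(-1385670)=−, sgn(-14586)=−, so -1.
(a,b)_2: α=-5, β=-3; u≡5, v≡3 (mod 8); ε(u)ε(v)=0·1, αω(v)=-5·1, βω(u)=-3·1; sum ≡ 0  ⇒  +1.
(a,b)_7: α=0, u≡4; β=-2, v≡1 (mod 7); (4|7)=+1, (1|7)=+1; sign (−1)^0·+1^-2·+1^0 = +1.
(a,b)_19: α=3, u≡17; β=2, v≡9 (mod 19); (17|19)=+1, (9|19)=+1; sign (−1)^0·+1^2·+1^3 = +1.
(a,b)_17: α=1, u≡6; β=1, v≡8 (mod 17); (6|17)=-1, (8|17)=+1; sign (−1)^0·-1^1·+1^1 = -1.
(a,b)_5: α=1, u≡4; β=2, v≡4 (mod 5); (4|5)=+1, (4|5)=+1; sign (−1)^0·+1^2·+1^1 = +1.
(-1385670, -14586 / ℚ) ramifies at {17, ∞}: a division algebra.

[17, inf]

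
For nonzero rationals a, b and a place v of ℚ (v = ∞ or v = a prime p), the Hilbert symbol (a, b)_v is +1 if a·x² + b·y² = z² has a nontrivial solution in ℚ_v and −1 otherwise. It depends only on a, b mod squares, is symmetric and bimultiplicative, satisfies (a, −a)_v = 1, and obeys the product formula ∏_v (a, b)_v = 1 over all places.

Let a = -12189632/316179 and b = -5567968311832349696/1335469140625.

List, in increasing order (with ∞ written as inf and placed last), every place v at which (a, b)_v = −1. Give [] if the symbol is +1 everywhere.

[19, inf]

Mod squares: a ≡ -437, b ≡ -3059. Check v ∈ {∞, 2, 3, 5, 7, 13, 19, 23, 43}.
v=2: v_2(a)=6, v_2(b)=10; units ≡ 3, 5 (mod 8); ε·ε+αω+βω = 1·0+6·1+10·1 ≡ 0  ⇒  (a,b)_2 = +1.
v=13: a=13^2·(≡8), b=13^4·(≡1) mod 13; (8|13)=-1, (1|13)=+1; (−1)^{2·4·6}·(-1)^4·(+1)^2 = +1.
v=23: a=23^1·(≡9), b=23^3·(≡11) mod 23; (9|23)=+1, (11|23)=-1; (−1)^{1·3·11}·(+1)^3·(-1)^1 = +1.
v=3: a=3^-2·(≡1), b=3^0·(≡1) mod 3; (1|3)=+1, (1|3)=+1; (−1)^{-2·0·1}·(+1)^0·(+1)^-2 = +1.
v=∞: -437 < 0 and -3059 < 0  ⇒  (a,b)_∞ = -1.
v=7: a=7^2·(≡4), b=7^7·(≡1) mod 7; (4|7)=+1, (1|7)=+1; (−1)^{2·7·3}·(+1)^7·(+1)^2 = +1.
v=5: a=5^0·(≡2), b=5^-8·(≡4) mod 5; (2|5)=-1, (4|5)=+1; (−1)^{0·-8·2}·(-1)^-8·(+1)^0 = +1.
v=43: a=43^-2·(≡35), b=43^-4·(≡2) mod 43; (35|43)=+1, (2|43)=-1; (−1)^{-2·-4·21}·(+1)^-4·(-1)^-2 = +1.
v=19: a=19^-1·(≡10), b=19^1·(≡8) mod 19; (10|19)=-1, (8|19)=-1; (−1)^{-1·1·9}·(-1)^1·(-1)^-1 = -1.
(-437, -3059 / ℚ) ramifies at {19, ∞}: a division algebra.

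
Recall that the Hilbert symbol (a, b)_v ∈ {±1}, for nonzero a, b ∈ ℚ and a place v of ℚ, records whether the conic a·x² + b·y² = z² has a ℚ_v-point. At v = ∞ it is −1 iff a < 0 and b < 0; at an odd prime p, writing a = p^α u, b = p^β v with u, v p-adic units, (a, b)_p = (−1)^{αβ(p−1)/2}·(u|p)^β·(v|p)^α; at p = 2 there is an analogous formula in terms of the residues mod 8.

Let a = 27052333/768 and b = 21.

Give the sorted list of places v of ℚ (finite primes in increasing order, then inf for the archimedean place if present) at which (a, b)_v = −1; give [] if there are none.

[3, 19]

Mod squares: a ≡ 399, b ≡ 21. Check v ∈ {∞, 2, 3, 7, 11, 19, 41}.
v=19: a=19^1·(≡10), b=19^0·(≡2) mod 19; (10|19)=-1, (2|19)=-1; (−1)^{1·0·9}·(-1)^0·(-1)^1 = -1.
v=2: v_2(a)=-8, v_2(b)=0; units ≡ 7, 5 (mod 8); ε·ε+αω+βω = 1·0+-8·1+0·0 ≡ 0  ⇒  (a,b)_2 = +1.
v=∞: 399 > 0 and 21 > 0  ⇒  (a,b)_∞ = +1.
v=41: a=41^2·(≡13), b=41^0·(≡21) mod 41; (13|41)=-1, (21|41)=+1; (−1)^{2·0·20}·(-1)^0·(+1)^2 = +1.
v=11: a=11^2·(≡1), b=11^0·(≡10) mod 11; (1|11)=+1, (10|11)=-1; (−1)^{2·0·5}·(+1)^0·(-1)^2 = +1.
v=7: a=7^1·(≡2), b=7^1·(≡3) mod 7; (2|7)=+1, (3|7)=-1; (−1)^{1·1·3}·(+1)^1·(-1)^1 = +1.
v=3: a=3^-1·(≡1), b=3^1·(≡1) mod 3; (1|3)=+1, (1|3)=+1; (−1)^{-1·1·1}·(+1)^1·(+1)^-1 = -1.
|Ram(399, 21)| = 2, even; anisotropic at {3, 19}.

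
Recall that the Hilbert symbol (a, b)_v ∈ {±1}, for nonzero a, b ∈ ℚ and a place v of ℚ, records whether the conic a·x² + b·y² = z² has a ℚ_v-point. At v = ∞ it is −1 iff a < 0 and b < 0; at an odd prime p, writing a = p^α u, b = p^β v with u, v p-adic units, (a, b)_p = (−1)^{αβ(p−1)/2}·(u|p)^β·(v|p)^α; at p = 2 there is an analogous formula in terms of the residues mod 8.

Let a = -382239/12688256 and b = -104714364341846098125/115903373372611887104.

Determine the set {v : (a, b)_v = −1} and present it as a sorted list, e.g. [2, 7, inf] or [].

[2, inf]

(a, b) ≡ (-546, -182) mod (ℚ^×)²; places V = {2, 3, 5, 7, 11, 13, 17, ∞}.
(a,b)_17: α=-2, u≡4; β=0, v≡10 (mod 17); (4|17)=+1, (10|17)=-1; sign (−1)^0·+1^0·-1^-2 = +1.
(a,b)_11: α=2, u≡1; β=6, v≡9 (mod 11); (1|11)=+1, (9|11)=+1; sign (−1)^0·+1^6·+1^2 = +1.
(a,b)_∞: sgn(-546)=−, sgn(-182)=−, so -1.
(a,b)_13: α=1, u≡9; β=3, v≡1 (mod 13); (9|13)=+1, (1|13)=+1; sign (−1)^0·+1^3·+1^1 = +1.
(a,b)_5: α=0, u≡1; β=4, v≡2 (mod 5); (1|5)=+1, (2|5)=-1; sign (−1)^0·+1^4·-1^0 = +1.
(a,b)_7: α=-3, u≡6; β=-7, v≡2 (mod 7); (6|7)=-1, (2|7)=+1; sign (−1)^1·-1^-7·+1^-3 = +1.
(a,b)_2: α=-7, β=-47; u≡7, v≡5 (mod 8); ε(u)ε(v)=1·0, αω(v)=-7·1, βω(u)=-47·0; sum ≡ 1  ⇒  -1.
(a,b)_3: α=5, u≡1; β=16, v≡1 (mod 3); (1|3)=+1, (1|3)=+1; sign (−1)^0·+1^16·+1^5 = +1.
(-546, -182 / ℚ) ramifies at {2, ∞}: a division algebra.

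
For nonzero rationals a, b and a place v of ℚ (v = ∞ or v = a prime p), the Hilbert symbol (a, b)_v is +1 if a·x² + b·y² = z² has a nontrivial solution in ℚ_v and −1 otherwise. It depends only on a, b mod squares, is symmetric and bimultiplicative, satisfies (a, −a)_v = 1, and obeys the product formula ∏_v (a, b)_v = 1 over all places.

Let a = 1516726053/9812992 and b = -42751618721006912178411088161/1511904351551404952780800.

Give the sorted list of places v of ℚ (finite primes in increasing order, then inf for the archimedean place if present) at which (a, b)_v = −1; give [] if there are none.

[7, 19]

(a, b) ≡ (3059, -7) mod (ℚ^×)²; places V = {2, 3, 5, 7, 11, 17, 19, 23, 37, ∞}.
(a,b)_11: α=0, u≡9; β=2, v≡9 (mod 11); (9|11)=+1, (9|11)=+1; sign (−1)^0·+1^2·+1^0 = +1.
(a,b)_17: α=0, u≡8; β=2, v≡6 (mod 17); (8|17)=+1, (6|17)=-1; sign (−1)^0·+1^2·-1^0 = +1.
(a,b)_23: α=3, u≡6; β=6, v≡1 (mod 23); (6|23)=+1, (1|23)=+1; sign (−1)^0·+1^6·+1^3 = +1.
(a,b)_37: α=-2, u≡11; β=-6, v≡25 (mod 37); (11|37)=+1, (25|37)=+1; sign (−1)^0·+1^-6·+1^-2 = +1.
(a,b)_19: α=1, u≡16; β=2, v≡2 (mod 19); (16|19)=+1, (2|19)=-1; sign (−1)^0·+1^2·-1^1 = -1.
(a,b)_7: α=-1, u≡3; β=-3, v≡5 (mod 7); (3|7)=-1, (5|7)=-1; sign (−1)^1·-1^-3·-1^-1 = -1.
(a,b)_3: α=8, u≡2; β=28, v≡2 (mod 3); (2|3)=-1, (2|3)=-1; sign (−1)^0·-1^28·-1^8 = +1.
(a,b)_∞: sgn(3059)=+, sgn(-7)=−, so +1.
(a,b)_2: α=-10, β=-36; u≡3, v≡1 (mod 8); ε(u)ε(v)=1·0, αω(v)=-10·0, βω(u)=-36·1; sum ≡ 0  ⇒  +1.
(a,b)_5: α=0, u≡4; β=-2, v≡2 (mod 5); (4|5)=+1, (2|5)=-1; sign (−1)^0·+1^-2·-1^0 = +1.
(3059, -7 / ℚ) ramifies at {7, 19}: a division algebra.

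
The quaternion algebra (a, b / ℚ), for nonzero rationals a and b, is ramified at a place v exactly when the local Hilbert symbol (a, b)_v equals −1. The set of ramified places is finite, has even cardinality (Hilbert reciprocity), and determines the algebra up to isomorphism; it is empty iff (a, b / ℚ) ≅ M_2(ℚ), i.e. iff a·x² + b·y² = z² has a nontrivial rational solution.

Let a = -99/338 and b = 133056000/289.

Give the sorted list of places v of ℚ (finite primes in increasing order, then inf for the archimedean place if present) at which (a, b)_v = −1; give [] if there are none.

Mod squares: a ≡ -22, b ≡ 2310. Check v ∈ {∞, 2, 3, 5, 7, 11, 13, 17}.
v=∞: -22 < 0 and 2310 > 0  ⇒  (a,b)_∞ = +1.
v=5: a=5^0·(≡2), b=5^3·(≡2) mod 5; (2|5)=-1, (2|5)=-1; (−1)^{0·3·2}·(-1)^3·(-1)^0 = -1.
v=13: a=13^-2·(≡9), b=13^0·(≡4) mod 13; (9|13)=+1, (4|13)=+1; (−1)^{-2·0·6}·(+1)^0·(+1)^-2 = +1.
v=2: v_2(a)=-1, v_2(b)=9; units ≡ 5, 3 (mod 8); ε·ε+αω+βω = 0·1+-1·1+9·1 ≡ 0  ⇒  (a,b)_2 = +1.
v=3: a=3^2·(≡2), b=3^3·(≡2) mod 3; (2|3)=-1, (2|3)=-1; (−1)^{2·3·1}·(-1)^3·(-1)^2 = -1.
v=17: a=17^0·(≡7), b=17^-2·(≡9) mod 17; (7|17)=-1, (9|17)=+1; (−1)^{0·-2·8}·(-1)^-2·(+1)^0 = +1.
v=11: a=11^1·(≡3), b=11^1·(≡5) mod 11; (3|11)=+1, (5|11)=+1; (−1)^{1·1·5}·(+1)^1·(+1)^1 = -1.
v=7: a=7^0·(≡3), b=7^1·(≡2) mod 7; (3|7)=-1, (2|7)=+1; (−1)^{0·1·3}·(-1)^1·(+1)^0 = -1.
(-22, 2310 / ℚ) ramifies at {3, 5, 7, 11}: a division algebra.

[3, 5, 7, 11]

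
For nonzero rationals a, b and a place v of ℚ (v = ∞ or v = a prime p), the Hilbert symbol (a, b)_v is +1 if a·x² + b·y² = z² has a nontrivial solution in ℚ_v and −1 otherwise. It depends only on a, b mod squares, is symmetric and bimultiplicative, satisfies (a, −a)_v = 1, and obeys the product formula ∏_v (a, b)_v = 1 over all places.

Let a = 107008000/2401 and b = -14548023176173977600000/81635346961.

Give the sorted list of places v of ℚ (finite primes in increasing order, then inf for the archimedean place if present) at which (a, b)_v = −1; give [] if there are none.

[5, 11]

(a, b) ≡ (1045, -15) mod (ℚ^×)²; places V = {2, 3, 5, 7, 11, 17, 19, ∞}.
(a,b)_11: α=1, u≡6; β=2, v≡7 (mod 11); (6|11)=-1, (7|11)=-1; sign (−1)^0·-1^2·-1^1 = -1.
(a,b)_7: α=-4, u≡1; β=-10, v≡6 (mod 7); (1|7)=+1, (6|7)=-1; sign (−1)^0·+1^-10·-1^-4 = +1.
(a,b)_19: α=1, u≡11; β=0, v≡7 (mod 19); (11|19)=+1, (7|19)=+1; sign (−1)^0·+1^0·+1^1 = +1.
(a,b)_2: α=12, β=44; u≡5, v≡1 (mod 8); ε(u)ε(v)=0·0, αω(v)=12·0, βω(u)=44·1; sum ≡ 0  ⇒  +1.
(a,b)_∞: sgn(1045)=+, sgn(-15)=−, so +1.
(a,b)_17: α=0, u≡1; β=-2, v≡1 (mod 17); (1|17)=+1, (1|17)=+1; sign (−1)^0·+1^-2·+1^0 = +1.
(a,b)_3: α=0, u≡1; β=7, v≡1 (mod 3); (1|3)=+1, (1|3)=+1; sign (−1)^0·+1^7·+1^0 = +1.
(a,b)_5: α=3, u≡4; β=5, v≡3 (mod 5); (4|5)=+1, (3|5)=-1; sign (−1)^0·+1^5·-1^3 = -1.
(1045, -15 / ℚ) ramifies at {5, 11}: a division algebra.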